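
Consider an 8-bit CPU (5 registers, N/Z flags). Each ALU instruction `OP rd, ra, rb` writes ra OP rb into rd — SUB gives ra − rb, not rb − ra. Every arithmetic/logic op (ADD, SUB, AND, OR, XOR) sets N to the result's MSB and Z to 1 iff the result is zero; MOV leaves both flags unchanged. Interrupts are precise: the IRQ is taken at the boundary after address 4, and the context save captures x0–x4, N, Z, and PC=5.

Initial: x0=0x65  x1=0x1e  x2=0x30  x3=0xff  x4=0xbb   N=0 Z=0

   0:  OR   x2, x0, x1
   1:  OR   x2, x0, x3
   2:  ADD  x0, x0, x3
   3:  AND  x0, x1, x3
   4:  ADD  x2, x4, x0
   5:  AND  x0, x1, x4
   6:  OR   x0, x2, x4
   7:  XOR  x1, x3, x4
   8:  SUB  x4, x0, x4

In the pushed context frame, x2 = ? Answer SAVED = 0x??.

SAVED = 0xd9

after  0: x0=0x65 x1=0x1e x2=0x7f x3=0xff x4=0xbb  N=0 Z=0
after  1: x0=0x65 x1=0x1e x2=0xff x3=0xff x4=0xbb  N=1 Z=0
after  2: x0=0x64 x1=0x1e x2=0xff x3=0xff x4=0xbb  N=0 Z=0
after  3: x0=0x1e x1=0x1e x2=0xff x3=0xff x4=0xbb  N=0 Z=0
after  4: x0=0x1e x1=0x1e x2=0xd9 x3=0xff x4=0xbb  N=1 Z=0
-- IRQ taken; context saved, return-PC = 5 --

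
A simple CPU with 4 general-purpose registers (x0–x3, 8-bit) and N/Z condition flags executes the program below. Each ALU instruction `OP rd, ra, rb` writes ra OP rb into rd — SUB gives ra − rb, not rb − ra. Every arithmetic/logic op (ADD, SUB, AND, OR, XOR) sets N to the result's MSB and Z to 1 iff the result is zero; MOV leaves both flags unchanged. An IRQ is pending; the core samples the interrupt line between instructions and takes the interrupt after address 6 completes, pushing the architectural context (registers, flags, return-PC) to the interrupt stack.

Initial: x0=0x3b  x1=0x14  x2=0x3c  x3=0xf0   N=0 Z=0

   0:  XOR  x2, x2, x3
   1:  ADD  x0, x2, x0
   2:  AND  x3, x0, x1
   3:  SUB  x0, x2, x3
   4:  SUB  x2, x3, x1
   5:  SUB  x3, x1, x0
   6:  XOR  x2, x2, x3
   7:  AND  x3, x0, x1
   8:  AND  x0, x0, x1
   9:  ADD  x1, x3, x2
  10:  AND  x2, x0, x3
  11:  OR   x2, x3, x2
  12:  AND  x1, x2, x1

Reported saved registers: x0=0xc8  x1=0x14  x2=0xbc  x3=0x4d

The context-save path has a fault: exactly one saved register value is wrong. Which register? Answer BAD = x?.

after  0: x0=0x3b x1=0x14 x2=0xcc x3=0xf0  N=1 Z=0
after  1: x0=0x07 x1=0x14 x2=0xcc x3=0xf0  N=0 Z=0
after  2: x0=0x07 x1=0x14 x2=0xcc x3=0x04  N=0 Z=0
after  3: x0=0xc8 x1=0x14 x2=0xcc x3=0x04  N=1 Z=0
after  4: x0=0xc8 x1=0x14 x2=0xf0 x3=0x04  N=1 Z=0
after  5: x0=0xc8 x1=0x14 x2=0xf0 x3=0x4c  N=0 Z=0
after  6: x0=0xc8 x1=0x14 x2=0xbc x3=0x4c  N=1 Z=0
-- IRQ taken; context saved, return-PC = 7 --
mismatch: x3: reported 0x4d vs actual 0x4c

BAD = x3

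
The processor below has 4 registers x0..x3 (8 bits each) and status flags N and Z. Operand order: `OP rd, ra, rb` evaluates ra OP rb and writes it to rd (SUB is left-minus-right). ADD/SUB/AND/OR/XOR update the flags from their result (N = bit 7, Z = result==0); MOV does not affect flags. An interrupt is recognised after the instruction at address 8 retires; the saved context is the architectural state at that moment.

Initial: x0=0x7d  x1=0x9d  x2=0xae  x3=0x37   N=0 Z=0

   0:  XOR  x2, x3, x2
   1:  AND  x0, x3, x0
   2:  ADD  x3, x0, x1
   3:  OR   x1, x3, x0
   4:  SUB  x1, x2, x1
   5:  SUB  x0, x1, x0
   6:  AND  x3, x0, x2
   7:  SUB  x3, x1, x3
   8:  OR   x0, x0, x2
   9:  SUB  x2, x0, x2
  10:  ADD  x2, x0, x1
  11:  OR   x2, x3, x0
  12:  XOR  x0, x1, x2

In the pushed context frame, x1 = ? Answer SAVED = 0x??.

after  0: x0=0x7d x1=0x9d x2=0x99 x3=0x37  N=1 Z=0
after  1: x0=0x35 x1=0x9d x2=0x99 x3=0x37  N=0 Z=0
after  2: x0=0x35 x1=0x9d x2=0x99 x3=0xd2  N=1 Z=0
after  3: x0=0x35 x1=0xf7 x2=0x99 x3=0xd2  N=1 Z=0
after  4: x0=0x35 x1=0xa2 x2=0x99 x3=0xd2  N=1 Z=0
after  5: x0=0x6d x1=0xa2 x2=0x99 x3=0xd2  N=0 Z=0
after  6: x0=0x6d x1=0xa2 x2=0x99 x3=0x09  N=0 Z=0
after  7: x0=0x6d x1=0xa2 x2=0x99 x3=0x99  N=1 Z=0
after  8: x0=0xfd x1=0xa2 x2=0x99 x3=0x99  N=1 Z=0
-- IRQ taken; context saved, return-PC = 9 --

SAVED = 0xa2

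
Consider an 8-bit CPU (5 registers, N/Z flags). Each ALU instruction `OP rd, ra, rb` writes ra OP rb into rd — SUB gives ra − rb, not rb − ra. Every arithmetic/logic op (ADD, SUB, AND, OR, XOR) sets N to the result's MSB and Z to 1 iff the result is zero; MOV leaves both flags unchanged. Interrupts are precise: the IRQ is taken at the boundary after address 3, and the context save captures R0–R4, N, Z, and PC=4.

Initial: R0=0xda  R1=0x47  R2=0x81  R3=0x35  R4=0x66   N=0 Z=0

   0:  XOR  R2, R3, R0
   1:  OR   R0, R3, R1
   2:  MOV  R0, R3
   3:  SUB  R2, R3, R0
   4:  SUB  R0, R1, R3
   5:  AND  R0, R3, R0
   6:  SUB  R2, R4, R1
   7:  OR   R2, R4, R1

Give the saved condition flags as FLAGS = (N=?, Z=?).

after  0: R0=0xda R1=0x47 R2=0xef R3=0x35 R4=0x66  N=1 Z=0
after  1: R0=0x77 R1=0x47 R2=0xef R3=0x35 R4=0x66  N=0 Z=0
after  2: R0=0x35 R1=0x47 R2=0xef R3=0x35 R4=0x66  N=0 Z=0
after  3: R0=0x35 R1=0x47 R2=0x00 R3=0x35 R4=0x66  N=0 Z=1
-- IRQ taken; context saved, return-PC = 4 --

FLAGS = (N=0, Z=1)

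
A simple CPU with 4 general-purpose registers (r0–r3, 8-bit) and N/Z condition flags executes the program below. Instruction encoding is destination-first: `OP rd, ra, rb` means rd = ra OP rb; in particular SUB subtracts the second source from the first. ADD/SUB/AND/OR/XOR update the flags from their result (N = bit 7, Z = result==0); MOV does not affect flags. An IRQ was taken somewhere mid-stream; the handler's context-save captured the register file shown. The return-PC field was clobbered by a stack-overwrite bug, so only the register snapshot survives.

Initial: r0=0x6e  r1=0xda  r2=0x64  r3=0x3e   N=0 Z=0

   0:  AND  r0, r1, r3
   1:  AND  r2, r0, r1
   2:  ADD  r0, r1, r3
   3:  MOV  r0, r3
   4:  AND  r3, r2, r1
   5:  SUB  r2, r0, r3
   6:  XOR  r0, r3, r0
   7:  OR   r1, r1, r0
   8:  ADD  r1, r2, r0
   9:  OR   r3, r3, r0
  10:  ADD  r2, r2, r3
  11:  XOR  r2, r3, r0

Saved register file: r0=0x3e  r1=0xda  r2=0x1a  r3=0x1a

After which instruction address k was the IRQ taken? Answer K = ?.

after  0: r0=0x1a r1=0xda r2=0x64 r3=0x3e  N=0 Z=0
after  1: r0=0x1a r1=0xda r2=0x1a r3=0x3e  N=0 Z=0
after  2: r0=0x18 r1=0xda r2=0x1a r3=0x3e  N=0 Z=0
after  3: r0=0x3e r1=0xda r2=0x1a r3=0x3e  N=0 Z=0
after  4: r0=0x3e r1=0xda r2=0x1a r3=0x1a  N=0 Z=0
-- IRQ taken; context saved, return-PC = 5 --

K = 4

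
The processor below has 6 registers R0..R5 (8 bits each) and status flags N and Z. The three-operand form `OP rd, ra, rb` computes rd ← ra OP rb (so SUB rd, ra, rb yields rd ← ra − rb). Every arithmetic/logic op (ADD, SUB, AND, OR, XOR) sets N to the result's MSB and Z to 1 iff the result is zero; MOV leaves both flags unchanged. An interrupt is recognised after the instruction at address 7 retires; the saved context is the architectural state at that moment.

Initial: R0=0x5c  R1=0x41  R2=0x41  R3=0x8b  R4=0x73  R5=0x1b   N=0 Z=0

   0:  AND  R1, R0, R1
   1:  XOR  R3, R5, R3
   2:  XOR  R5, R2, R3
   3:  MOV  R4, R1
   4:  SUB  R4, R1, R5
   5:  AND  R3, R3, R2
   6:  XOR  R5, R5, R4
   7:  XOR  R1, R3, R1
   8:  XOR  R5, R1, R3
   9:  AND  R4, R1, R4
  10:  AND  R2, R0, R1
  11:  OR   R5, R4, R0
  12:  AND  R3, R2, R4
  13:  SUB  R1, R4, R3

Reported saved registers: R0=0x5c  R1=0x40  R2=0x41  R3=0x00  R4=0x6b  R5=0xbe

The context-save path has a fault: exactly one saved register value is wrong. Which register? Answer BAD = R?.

after  0: R0=0x5c R1=0x40 R2=0x41 R3=0x8b R4=0x73 R5=0x1b  N=0 Z=0
after  1: R0=0x5c R1=0x40 R2=0x41 R3=0x90 R4=0x73 R5=0x1b  N=1 Z=0
after  2: R0=0x5c R1=0x40 R2=0x41 R3=0x90 R4=0x73 R5=0xd1  N=1 Z=0
after  3: R0=0x5c R1=0x40 R2=0x41 R3=0x90 R4=0x40 R5=0xd1  N=1 Z=0
after  4: R0=0x5c R1=0x40 R2=0x41 R3=0x90 R4=0x6f R5=0xd1  N=0 Z=0
after  5: R0=0x5c R1=0x40 R2=0x41 R3=0x00 R4=0x6f R5=0xd1  N=0 Z=1
after  6: R0=0x5c R1=0x40 R2=0x41 R3=0x00 R4=0x6f R5=0xbe  N=1 Z=0
after  7: R0=0x5c R1=0x40 R2=0x41 R3=0x00 R4=0x6f R5=0xbe  N=0 Z=0
-- IRQ taken; context saved, return-PC = 8 --
mismatch: R4: reported 0x6b vs actual 0x6f

BAD = R4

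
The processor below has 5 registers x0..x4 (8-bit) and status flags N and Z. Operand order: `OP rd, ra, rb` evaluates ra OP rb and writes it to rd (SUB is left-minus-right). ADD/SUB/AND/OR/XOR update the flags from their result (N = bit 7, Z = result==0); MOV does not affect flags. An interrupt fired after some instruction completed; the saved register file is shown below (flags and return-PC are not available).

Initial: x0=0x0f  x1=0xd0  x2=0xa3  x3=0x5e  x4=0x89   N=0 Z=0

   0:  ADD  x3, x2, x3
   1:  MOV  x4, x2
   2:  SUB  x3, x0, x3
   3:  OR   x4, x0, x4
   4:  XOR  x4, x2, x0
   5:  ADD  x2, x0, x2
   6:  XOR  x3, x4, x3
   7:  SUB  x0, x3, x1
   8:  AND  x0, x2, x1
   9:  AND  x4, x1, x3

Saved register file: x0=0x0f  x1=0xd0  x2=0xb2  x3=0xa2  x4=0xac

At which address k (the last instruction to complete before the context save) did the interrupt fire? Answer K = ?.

after  0: x0=0x0f x1=0xd0 x2=0xa3 x3=0x01 x4=0x89  N=0 Z=0
after  1: x0=0x0f x1=0xd0 x2=0xa3 x3=0x01 x4=0xa3  N=0 Z=0
after  2: x0=0x0f x1=0xd0 x2=0xa3 x3=0x0e x4=0xa3  N=0 Z=0
after  3: x0=0x0f x1=0xd0 x2=0xa3 x3=0x0e x4=0xaf  N=1 Z=0
after  4: x0=0x0f x1=0xd0 x2=0xa3 x3=0x0e x4=0xac  N=1 Z=0
after  5: x0=0x0f x1=0xd0 x2=0xb2 x3=0x0e x4=0xac  N=1 Z=0
after  6: x0=0x0f x1=0xd0 x2=0xb2 x3=0xa2 x4=0xac  N=1 Z=0
-- IRQ taken; context saved, return-PC = 7 --

K = 6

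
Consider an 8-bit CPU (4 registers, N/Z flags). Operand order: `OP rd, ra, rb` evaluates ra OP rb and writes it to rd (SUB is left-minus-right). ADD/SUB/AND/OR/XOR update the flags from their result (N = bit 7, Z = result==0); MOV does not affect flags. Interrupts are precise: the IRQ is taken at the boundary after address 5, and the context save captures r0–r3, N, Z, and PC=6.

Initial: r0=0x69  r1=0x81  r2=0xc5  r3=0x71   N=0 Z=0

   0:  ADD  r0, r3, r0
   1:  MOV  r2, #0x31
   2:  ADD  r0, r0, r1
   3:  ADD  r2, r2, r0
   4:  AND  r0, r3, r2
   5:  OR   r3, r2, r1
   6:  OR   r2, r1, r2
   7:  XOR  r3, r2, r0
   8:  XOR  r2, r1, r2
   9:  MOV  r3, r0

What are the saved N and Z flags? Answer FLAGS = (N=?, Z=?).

after  0: r0=0xda r1=0x81 r2=0xc5 r3=0x71  N=1 Z=0
after  1: r0=0xda r1=0x81 r2=0x31 r3=0x71  N=1 Z=0
after  2: r0=0x5b r1=0x81 r2=0x31 r3=0x71  N=0 Z=0
after  3: r0=0x5b r1=0x81 r2=0x8c r3=0x71  N=1 Z=0
after  4: r0=0x00 r1=0x81 r2=0x8c r3=0x71  N=0 Z=1
after  5: r0=0x00 r1=0x81 r2=0x8c r3=0x8d  N=1 Z=0
-- IRQ taken; context saved, return-PC = 6 --

FLAGS = (N=1, Z=0)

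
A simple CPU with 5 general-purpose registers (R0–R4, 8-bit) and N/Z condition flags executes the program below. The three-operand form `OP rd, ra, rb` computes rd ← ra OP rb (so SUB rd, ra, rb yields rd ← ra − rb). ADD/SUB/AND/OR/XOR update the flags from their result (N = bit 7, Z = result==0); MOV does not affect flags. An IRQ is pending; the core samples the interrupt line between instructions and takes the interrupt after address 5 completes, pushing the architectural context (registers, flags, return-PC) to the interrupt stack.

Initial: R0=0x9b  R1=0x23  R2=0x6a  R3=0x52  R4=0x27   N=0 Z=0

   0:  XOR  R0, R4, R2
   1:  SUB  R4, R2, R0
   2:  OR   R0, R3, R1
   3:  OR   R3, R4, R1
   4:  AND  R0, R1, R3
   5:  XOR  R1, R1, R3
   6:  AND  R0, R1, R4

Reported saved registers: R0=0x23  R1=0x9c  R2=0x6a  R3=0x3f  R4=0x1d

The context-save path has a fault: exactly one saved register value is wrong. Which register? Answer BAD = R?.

BAD = R1

after  0: R0=0x4d R1=0x23 R2=0x6a R3=0x52 R4=0x27  N=0 Z=0
after  1: R0=0x4d R1=0x23 R2=0x6a R3=0x52 R4=0x1d  N=0 Z=0
after  2: R0=0x73 R1=0x23 R2=0x6a R3=0x52 R4=0x1d  N=0 Z=0
after  3: R0=0x73 R1=0x23 R2=0x6a R3=0x3f R4=0x1d  N=0 Z=0
after  4: R0=0x23 R1=0x23 R2=0x6a R3=0x3f R4=0x1d  N=0 Z=0
after  5: R0=0x23 R1=0x1c R2=0x6a R3=0x3f R4=0x1d  N=0 Z=0
-- IRQ taken; context saved, return-PC = 6 --
mismatch: R1: reported 0x9c vs actual 0x1c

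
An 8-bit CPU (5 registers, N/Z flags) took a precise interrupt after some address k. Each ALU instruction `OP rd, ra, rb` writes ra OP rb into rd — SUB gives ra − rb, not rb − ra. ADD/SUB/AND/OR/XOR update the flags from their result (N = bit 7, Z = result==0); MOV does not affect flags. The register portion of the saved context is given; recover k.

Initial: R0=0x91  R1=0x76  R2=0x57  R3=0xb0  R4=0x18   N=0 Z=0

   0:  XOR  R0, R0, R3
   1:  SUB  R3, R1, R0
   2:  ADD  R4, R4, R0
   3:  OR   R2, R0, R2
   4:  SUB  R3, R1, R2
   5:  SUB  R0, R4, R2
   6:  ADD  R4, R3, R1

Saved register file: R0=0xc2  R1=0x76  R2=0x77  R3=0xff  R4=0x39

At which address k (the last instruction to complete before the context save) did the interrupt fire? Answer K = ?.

K = 5

after  0: R0=0x21 R1=0x76 R2=0x57 R3=0xb0 R4=0x18  N=0 Z=0
after  1: R0=0x21 R1=0x76 R2=0x57 R3=0x55 R4=0x18  N=0 Z=0
after  2: R0=0x21 R1=0x76 R2=0x57 R3=0x55 R4=0x39  N=0 Z=0
after  3: R0=0x21 R1=0x76 R2=0x77 R3=0x55 R4=0x39  N=0 Z=0
after  4: R0=0x21 R1=0x76 R2=0x77 R3=0xff R4=0x39  N=1 Z=0
after  5: R0=0xc2 R1=0x76 R2=0x77 R3=0xff R4=0x39  N=1 Z=0
-- IRQ taken; context saved, return-PC = 6 --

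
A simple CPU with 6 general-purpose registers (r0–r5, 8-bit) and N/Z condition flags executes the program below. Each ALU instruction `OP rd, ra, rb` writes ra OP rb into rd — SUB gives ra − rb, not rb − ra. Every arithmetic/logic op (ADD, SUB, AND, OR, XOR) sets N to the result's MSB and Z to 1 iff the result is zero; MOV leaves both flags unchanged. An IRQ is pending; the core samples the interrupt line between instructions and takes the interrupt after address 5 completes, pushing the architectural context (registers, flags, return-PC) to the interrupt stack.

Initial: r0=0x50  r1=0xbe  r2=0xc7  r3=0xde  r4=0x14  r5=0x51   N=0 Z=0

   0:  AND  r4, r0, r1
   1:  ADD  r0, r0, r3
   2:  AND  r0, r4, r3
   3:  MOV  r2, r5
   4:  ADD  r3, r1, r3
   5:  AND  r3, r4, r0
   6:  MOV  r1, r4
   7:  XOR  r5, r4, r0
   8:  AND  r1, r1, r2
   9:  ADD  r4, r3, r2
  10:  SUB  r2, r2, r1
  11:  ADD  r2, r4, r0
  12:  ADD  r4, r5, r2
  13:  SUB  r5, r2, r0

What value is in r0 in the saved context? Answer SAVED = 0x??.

SAVED = 0x10

after  0: r0=0x50 r1=0xbe r2=0xc7 r3=0xde r4=0x10 r5=0x51  N=0 Z=0
after  1: r0=0x2e r1=0xbe r2=0xc7 r3=0xde r4=0x10 r5=0x51  N=0 Z=0
after  2: r0=0x10 r1=0xbe r2=0xc7 r3=0xde r4=0x10 r5=0x51  N=0 Z=0
after  3: r0=0x10 r1=0xbe r2=0x51 r3=0xde r4=0x10 r5=0x51  N=0 Z=0
after  4: r0=0x10 r1=0xbe r2=0x51 r3=0x9c r4=0x10 r5=0x51  N=1 Z=0
after  5: r0=0x10 r1=0xbe r2=0x51 r3=0x10 r4=0x10 r5=0x51  N=0 Z=0
-- IRQ taken; context saved, return-PC = 6 --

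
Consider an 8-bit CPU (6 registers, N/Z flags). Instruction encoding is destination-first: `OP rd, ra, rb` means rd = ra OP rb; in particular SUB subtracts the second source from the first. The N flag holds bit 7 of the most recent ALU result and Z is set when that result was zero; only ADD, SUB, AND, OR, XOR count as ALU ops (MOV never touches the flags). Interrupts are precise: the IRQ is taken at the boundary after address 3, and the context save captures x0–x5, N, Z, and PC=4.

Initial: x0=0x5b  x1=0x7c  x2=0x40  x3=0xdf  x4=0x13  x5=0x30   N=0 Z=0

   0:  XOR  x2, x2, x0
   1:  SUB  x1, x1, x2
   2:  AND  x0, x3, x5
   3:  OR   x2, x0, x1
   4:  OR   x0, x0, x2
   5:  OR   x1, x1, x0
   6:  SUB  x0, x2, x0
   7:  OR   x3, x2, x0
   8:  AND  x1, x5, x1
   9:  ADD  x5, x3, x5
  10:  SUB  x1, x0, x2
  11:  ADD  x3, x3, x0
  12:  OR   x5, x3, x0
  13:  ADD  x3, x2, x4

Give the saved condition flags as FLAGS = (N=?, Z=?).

after  0: x0=0x5b x1=0x7c x2=0x1b x3=0xdf x4=0x13 x5=0x30  N=0 Z=0
after  1: x0=0x5b x1=0x61 x2=0x1b x3=0xdf x4=0x13 x5=0x30  N=0 Z=0
after  2: x0=0x10 x1=0x61 x2=0x1b x3=0xdf x4=0x13 x5=0x30  N=0 Z=0
after  3: x0=0x10 x1=0x61 x2=0x71 x3=0xdf x4=0x13 x5=0x30  N=0 Z=0
-- IRQ taken; context saved, return-PC = 4 --

FLAGS = (N=0, Z=0)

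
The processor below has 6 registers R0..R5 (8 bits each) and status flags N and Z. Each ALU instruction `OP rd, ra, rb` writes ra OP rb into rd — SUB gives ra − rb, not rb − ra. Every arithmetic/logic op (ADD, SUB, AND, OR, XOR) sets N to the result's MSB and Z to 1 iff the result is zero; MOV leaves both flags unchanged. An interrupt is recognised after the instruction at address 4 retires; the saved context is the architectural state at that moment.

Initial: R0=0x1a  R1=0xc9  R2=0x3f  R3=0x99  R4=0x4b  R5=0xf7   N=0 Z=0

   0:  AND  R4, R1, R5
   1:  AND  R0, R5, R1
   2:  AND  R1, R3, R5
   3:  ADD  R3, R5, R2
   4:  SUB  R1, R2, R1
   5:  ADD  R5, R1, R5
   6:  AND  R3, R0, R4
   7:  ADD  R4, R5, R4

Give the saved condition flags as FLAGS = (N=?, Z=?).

FLAGS = (N=1, Z=0)

after  0: R0=0x1a R1=0xc9 R2=0x3f R3=0x99 R4=0xc1 R5=0xf7  N=1 Z=0
after  1: R0=0xc1 R1=0xc9 R2=0x3f R3=0x99 R4=0xc1 R5=0xf7  N=1 Z=0
after  2: R0=0xc1 R1=0x91 R2=0x3f R3=0x99 R4=0xc1 R5=0xf7  N=1 Z=0
after  3: R0=0xc1 R1=0x91 R2=0x3f R3=0x36 R4=0xc1 R5=0xf7  N=0 Z=0
after  4: R0=0xc1 R1=0xae R2=0x3f R3=0x36 R4=0xc1 R5=0xf7  N=1 Z=0
-- IRQ taken; context saved, return-PC = 5 --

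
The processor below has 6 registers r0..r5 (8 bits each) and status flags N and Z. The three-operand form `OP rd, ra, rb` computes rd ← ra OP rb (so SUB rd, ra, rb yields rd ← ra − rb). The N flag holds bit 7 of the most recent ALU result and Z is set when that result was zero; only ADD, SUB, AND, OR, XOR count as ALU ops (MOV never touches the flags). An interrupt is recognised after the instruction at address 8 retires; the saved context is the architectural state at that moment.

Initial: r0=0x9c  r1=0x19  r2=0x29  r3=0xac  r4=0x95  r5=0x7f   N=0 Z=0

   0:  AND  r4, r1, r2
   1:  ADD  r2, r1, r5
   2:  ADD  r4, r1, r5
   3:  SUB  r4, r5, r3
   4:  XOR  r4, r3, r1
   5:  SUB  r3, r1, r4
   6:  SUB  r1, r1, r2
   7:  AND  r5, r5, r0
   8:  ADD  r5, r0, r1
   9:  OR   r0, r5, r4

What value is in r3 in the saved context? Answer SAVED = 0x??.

SAVED = 0x64

after  0: r0=0x9c r1=0x19 r2=0x29 r3=0xac r4=0x09 r5=0x7f  N=0 Z=0
after  1: r0=0x9c r1=0x19 r2=0x98 r3=0xac r4=0x09 r5=0x7f  N=1 Z=0
after  2: r0=0x9c r1=0x19 r2=0x98 r3=0xac r4=0x98 r5=0x7f  N=1 Z=0
after  3: r0=0x9c r1=0x19 r2=0x98 r3=0xac r4=0xd3 r5=0x7f  N=1 Z=0
after  4: r0=0x9c r1=0x19 r2=0x98 r3=0xac r4=0xb5 r5=0x7f  N=1 Z=0
after  5: r0=0x9c r1=0x19 r2=0x98 r3=0x64 r4=0xb5 r5=0x7f  N=0 Z=0
after  6: r0=0x9c r1=0x81 r2=0x98 r3=0x64 r4=0xb5 r5=0x7f  N=1 Z=0
after  7: r0=0x9c r1=0x81 r2=0x98 r3=0x64 r4=0xb5 r5=0x1c  N=0 Z=0
after  8: r0=0x9c r1=0x81 r2=0x98 r3=0x64 r4=0xb5 r5=0x1d  N=0 Z=0
-- IRQ taken; context saved, return-PC = 9 --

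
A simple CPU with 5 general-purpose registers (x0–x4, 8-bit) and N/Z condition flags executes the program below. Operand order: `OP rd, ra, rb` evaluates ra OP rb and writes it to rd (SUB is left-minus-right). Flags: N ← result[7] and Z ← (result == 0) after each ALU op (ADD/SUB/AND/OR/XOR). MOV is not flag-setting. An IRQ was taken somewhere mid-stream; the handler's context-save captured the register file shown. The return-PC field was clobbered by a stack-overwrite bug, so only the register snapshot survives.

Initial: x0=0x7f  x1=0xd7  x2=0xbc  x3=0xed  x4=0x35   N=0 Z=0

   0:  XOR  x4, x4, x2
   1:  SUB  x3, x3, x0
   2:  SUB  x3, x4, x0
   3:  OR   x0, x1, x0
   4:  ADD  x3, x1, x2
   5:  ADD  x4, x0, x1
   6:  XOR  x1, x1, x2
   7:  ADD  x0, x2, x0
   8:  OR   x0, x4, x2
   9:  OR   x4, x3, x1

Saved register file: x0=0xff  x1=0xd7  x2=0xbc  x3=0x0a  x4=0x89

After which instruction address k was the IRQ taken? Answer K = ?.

K = 3

after  0: x0=0x7f x1=0xd7 x2=0xbc x3=0xed x4=0x89  N=1 Z=0
after  1: x0=0x7f x1=0xd7 x2=0xbc x3=0x6e x4=0x89  N=0 Z=0
after  2: x0=0x7f x1=0xd7 x2=0xbc x3=0x0a x4=0x89  N=0 Z=0
after  3: x0=0xff x1=0xd7 x2=0xbc x3=0x0a x4=0x89  N=1 Z=0
-- IRQ taken; context saved, return-PC = 4 --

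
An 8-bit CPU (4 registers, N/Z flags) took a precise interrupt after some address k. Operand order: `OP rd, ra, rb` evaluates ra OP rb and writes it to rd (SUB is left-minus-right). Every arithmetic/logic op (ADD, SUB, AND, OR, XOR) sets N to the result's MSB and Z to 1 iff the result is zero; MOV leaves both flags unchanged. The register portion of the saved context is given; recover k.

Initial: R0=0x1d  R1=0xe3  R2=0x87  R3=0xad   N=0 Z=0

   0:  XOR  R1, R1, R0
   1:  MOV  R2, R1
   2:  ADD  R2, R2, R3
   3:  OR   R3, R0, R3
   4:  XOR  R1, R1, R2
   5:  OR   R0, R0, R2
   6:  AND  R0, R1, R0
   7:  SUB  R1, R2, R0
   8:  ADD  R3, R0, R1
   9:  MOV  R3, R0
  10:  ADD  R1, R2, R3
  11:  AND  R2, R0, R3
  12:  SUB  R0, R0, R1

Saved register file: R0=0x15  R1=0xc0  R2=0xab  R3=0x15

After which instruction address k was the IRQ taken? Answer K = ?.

after  0: R0=0x1d R1=0xfe R2=0x87 R3=0xad  N=1 Z=0
after  1: R0=0x1d R1=0xfe R2=0xfe R3=0xad  N=1 Z=0
after  2: R0=0x1d R1=0xfe R2=0xab R3=0xad  N=1 Z=0
after  3: R0=0x1d R1=0xfe R2=0xab R3=0xbd  N=1 Z=0
after  4: R0=0x1d R1=0x55 R2=0xab R3=0xbd  N=0 Z=0
after  5: R0=0xbf R1=0x55 R2=0xab R3=0xbd  N=1 Z=0
after  6: R0=0x15 R1=0x55 R2=0xab R3=0xbd  N=0 Z=0
after  7: R0=0x15 R1=0x96 R2=0xab R3=0xbd  N=1 Z=0
after  8: R0=0x15 R1=0x96 R2=0xab R3=0xab  N=1 Z=0
after  9: R0=0x15 R1=0x96 R2=0xab R3=0x15  N=1 Z=0
after 10: R0=0x15 R1=0xc0 R2=0xab R3=0x15  N=1 Z=0
-- IRQ taken; context saved, return-PC = 11 --

K = 10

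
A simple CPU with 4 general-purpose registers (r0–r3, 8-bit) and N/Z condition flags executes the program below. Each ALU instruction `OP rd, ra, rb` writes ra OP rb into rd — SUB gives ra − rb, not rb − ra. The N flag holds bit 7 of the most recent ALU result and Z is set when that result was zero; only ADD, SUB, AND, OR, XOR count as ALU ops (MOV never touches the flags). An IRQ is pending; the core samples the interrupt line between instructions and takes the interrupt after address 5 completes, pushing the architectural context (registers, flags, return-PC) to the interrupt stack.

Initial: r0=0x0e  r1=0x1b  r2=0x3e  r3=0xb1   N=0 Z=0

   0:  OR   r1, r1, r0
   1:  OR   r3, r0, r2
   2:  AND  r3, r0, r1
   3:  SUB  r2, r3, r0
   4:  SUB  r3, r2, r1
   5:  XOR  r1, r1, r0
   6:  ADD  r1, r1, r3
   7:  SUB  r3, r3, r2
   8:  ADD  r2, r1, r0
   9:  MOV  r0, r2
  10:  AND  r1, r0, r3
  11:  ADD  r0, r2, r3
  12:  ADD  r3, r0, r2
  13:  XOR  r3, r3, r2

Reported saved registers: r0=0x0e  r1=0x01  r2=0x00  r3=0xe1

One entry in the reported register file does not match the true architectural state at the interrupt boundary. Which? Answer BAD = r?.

after  0: r0=0x0e r1=0x1f r2=0x3e r3=0xb1  N=0 Z=0
after  1: r0=0x0e r1=0x1f r2=0x3e r3=0x3e  N=0 Z=0
after  2: r0=0x0e r1=0x1f r2=0x3e r3=0x0e  N=0 Z=0
after  3: r0=0x0e r1=0x1f r2=0x00 r3=0x0e  N=0 Z=1
after  4: r0=0x0e r1=0x1f r2=0x00 r3=0xe1  N=1 Z=0
after  5: r0=0x0e r1=0x11 r2=0x00 r3=0xe1  N=0 Z=0
-- IRQ taken; context saved, return-PC = 6 --
mismatch: r1: reported 0x01 vs actual 0x11

BAD = r1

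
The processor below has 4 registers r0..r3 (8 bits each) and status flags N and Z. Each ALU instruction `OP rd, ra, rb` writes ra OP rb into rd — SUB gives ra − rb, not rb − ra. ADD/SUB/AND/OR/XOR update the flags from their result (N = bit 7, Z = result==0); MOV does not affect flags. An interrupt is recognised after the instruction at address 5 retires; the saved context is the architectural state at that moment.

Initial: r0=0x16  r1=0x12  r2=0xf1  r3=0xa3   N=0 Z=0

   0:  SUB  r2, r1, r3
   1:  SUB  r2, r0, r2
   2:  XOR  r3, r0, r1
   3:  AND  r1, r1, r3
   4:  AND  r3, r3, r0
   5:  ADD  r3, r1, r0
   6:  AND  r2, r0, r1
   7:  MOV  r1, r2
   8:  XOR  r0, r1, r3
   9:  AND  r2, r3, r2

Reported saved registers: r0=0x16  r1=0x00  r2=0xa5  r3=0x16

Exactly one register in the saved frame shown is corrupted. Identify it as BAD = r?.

BAD = r2

after  0: r0=0x16 r1=0x12 r2=0x6f r3=0xa3  N=0 Z=0
after  1: r0=0x16 r1=0x12 r2=0xa7 r3=0xa3  N=1 Z=0
after  2: r0=0x16 r1=0x12 r2=0xa7 r3=0x04  N=0 Z=0
after  3: r0=0x16 r1=0x00 r2=0xa7 r3=0x04  N=0 Z=1
after  4: r0=0x16 r1=0x00 r2=0xa7 r3=0x04  N=0 Z=0
after  5: r0=0x16 r1=0x00 r2=0xa7 r3=0x16  N=0 Z=0
-- IRQ taken; context saved, return-PC = 6 --
mismatch: r2: reported 0xa5 vs actual 0xa7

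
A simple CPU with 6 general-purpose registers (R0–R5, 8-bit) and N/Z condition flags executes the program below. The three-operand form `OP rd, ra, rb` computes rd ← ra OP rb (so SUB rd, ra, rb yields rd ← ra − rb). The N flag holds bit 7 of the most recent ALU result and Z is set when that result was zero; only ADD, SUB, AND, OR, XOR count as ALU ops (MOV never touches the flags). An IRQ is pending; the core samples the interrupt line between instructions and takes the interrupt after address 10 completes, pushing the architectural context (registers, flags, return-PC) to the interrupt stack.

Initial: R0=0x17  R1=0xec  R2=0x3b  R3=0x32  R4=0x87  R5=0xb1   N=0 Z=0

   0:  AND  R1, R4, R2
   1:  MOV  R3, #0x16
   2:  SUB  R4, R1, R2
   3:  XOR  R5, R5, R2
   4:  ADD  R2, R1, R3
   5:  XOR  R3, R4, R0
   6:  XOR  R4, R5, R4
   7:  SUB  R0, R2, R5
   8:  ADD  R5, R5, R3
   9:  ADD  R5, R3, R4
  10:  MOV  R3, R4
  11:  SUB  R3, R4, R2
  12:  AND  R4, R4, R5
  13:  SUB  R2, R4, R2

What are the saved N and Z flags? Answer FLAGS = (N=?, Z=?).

FLAGS = (N=0, Z=0)

after  0: R0=0x17 R1=0x03 R2=0x3b R3=0x32 R4=0x87 R5=0xb1  N=0 Z=0
after  1: R0=0x17 R1=0x03 R2=0x3b R3=0x16 R4=0x87 R5=0xb1  N=0 Z=0
after  2: R0=0x17 R1=0x03 R2=0x3b R3=0x16 R4=0xc8 R5=0xb1  N=1 Z=0
after  3: R0=0x17 R1=0x03 R2=0x3b R3=0x16 R4=0xc8 R5=0x8a  N=1 Z=0
after  4: R0=0x17 R1=0x03 R2=0x19 R3=0x16 R4=0xc8 R5=0x8a  N=0 Z=0
after  5: R0=0x17 R1=0x03 R2=0x19 R3=0xdf R4=0xc8 R5=0x8a  N=1 Z=0
after  6: R0=0x17 R1=0x03 R2=0x19 R3=0xdf R4=0x42 R5=0x8a  N=0 Z=0
after  7: R0=0x8f R1=0x03 R2=0x19 R3=0xdf R4=0x42 R5=0x8a  N=1 Z=0
after  8: R0=0x8f R1=0x03 R2=0x19 R3=0xdf R4=0x42 R5=0x69  N=0 Z=0
after  9: R0=0x8f R1=0x03 R2=0x19 R3=0xdf R4=0x42 R5=0x21  N=0 Z=0
after 10: R0=0x8f R1=0x03 R2=0x19 R3=0x42 R4=0x42 R5=0x21  N=0 Z=0
-- IRQ taken; context saved, return-PC = 11 --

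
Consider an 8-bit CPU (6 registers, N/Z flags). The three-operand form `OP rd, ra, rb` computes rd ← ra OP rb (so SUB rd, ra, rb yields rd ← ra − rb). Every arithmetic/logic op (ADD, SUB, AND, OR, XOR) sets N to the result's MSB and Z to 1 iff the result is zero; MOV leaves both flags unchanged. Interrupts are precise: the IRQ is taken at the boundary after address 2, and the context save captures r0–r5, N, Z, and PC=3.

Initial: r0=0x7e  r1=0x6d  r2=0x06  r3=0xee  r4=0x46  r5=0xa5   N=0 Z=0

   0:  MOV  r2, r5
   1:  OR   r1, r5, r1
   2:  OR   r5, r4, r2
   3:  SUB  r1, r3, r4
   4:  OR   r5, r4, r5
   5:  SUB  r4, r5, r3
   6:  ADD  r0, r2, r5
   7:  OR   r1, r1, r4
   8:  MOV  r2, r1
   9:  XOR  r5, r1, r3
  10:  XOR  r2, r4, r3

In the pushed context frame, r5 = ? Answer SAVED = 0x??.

SAVED = 0xe7

after  0: r0=0x7e r1=0x6d r2=0xa5 r3=0xee r4=0x46 r5=0xa5  N=0 Z=0
after  1: r0=0x7e r1=0xed r2=0xa5 r3=0xee r4=0x46 r5=0xa5  N=1 Z=0
after  2: r0=0x7e r1=0xed r2=0xa5 r3=0xee r4=0x46 r5=0xe7  N=1 Z=0
-- IRQ taken; context saved, return-PC = 3 --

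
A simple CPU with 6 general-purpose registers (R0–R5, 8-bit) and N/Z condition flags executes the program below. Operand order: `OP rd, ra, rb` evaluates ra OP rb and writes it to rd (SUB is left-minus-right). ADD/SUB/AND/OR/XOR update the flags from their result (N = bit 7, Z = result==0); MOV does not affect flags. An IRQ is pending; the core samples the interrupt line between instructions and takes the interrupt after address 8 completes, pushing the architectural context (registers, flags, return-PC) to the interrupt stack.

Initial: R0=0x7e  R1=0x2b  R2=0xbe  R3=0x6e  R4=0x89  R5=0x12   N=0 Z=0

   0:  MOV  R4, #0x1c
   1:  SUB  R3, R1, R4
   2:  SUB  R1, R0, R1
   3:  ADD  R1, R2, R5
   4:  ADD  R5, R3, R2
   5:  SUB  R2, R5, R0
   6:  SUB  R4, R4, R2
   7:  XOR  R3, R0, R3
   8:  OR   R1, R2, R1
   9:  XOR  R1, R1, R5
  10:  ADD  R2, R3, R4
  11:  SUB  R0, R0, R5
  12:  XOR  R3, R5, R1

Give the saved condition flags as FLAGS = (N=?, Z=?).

after  0: R0=0x7e R1=0x2b R2=0xbe R3=0x6e R4=0x1c R5=0x12  N=0 Z=0
after  1: R0=0x7e R1=0x2b R2=0xbe R3=0x0f R4=0x1c R5=0x12  N=0 Z=0
after  2: R0=0x7e R1=0x53 R2=0xbe R3=0x0f R4=0x1c R5=0x12  N=0 Z=0
after  3: R0=0x7e R1=0xd0 R2=0xbe R3=0x0f R4=0x1c R5=0x12  N=1 Z=0
after  4: R0=0x7e R1=0xd0 R2=0xbe R3=0x0f R4=0x1c R5=0xcd  N=1 Z=0
after  5: R0=0x7e R1=0xd0 R2=0x4f R3=0x0f R4=0x1c R5=0xcd  N=0 Z=0
after  6: R0=0x7e R1=0xd0 R2=0x4f R3=0x0f R4=0xcd R5=0xcd  N=1 Z=0
after  7: R0=0x7e R1=0xd0 R2=0x4f R3=0x71 R4=0xcd R5=0xcd  N=0 Z=0
after  8: R0=0x7e R1=0xdf R2=0x4f R3=0x71 R4=0xcd R5=0xcd  N=1 Z=0
-- IRQ taken; context saved, return-PC = 9 --

FLAGS = (N=1, Z=0)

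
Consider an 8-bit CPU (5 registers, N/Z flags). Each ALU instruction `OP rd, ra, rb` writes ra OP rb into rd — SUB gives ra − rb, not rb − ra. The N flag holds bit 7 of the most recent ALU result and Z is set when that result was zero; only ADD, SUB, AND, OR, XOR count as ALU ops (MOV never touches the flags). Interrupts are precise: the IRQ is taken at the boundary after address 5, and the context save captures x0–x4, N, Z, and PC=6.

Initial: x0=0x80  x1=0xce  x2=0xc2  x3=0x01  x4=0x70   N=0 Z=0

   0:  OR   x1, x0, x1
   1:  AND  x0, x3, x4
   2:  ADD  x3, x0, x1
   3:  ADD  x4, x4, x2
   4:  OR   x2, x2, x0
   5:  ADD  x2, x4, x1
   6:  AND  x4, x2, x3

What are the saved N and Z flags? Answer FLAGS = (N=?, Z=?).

FLAGS = (N=0, Z=1)

after  0: x0=0x80 x1=0xce x2=0xc2 x3=0x01 x4=0x70  N=1 Z=0
after  1: x0=0x00 x1=0xce x2=0xc2 x3=0x01 x4=0x70  N=0 Z=1
after  2: x0=0x00 x1=0xce x2=0xc2 x3=0xce x4=0x70  N=1 Z=0
after  3: x0=0x00 x1=0xce x2=0xc2 x3=0xce x4=0x32  N=0 Z=0
after  4: x0=0x00 x1=0xce x2=0xc2 x3=0xce x4=0x32  N=1 Z=0
after  5: x0=0x00 x1=0xce x2=0x00 x3=0xce x4=0x32  N=0 Z=1
-- IRQ taken; context saved, return-PC = 6 --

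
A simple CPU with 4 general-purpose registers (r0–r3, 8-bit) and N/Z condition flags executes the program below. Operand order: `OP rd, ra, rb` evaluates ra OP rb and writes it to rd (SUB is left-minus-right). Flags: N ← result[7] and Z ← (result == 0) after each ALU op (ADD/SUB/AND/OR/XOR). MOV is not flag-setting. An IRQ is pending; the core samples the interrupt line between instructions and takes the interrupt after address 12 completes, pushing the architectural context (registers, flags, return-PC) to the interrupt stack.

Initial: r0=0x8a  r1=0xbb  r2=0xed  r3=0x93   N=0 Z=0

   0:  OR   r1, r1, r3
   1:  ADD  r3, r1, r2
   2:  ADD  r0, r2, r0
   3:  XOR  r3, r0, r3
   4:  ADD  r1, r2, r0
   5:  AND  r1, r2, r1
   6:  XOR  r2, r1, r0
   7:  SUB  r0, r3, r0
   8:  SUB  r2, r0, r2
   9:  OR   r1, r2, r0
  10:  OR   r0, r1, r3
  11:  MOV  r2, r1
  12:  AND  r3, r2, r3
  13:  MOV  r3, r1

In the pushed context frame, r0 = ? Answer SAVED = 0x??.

after  0: r0=0x8a r1=0xbb r2=0xed r3=0x93  N=1 Z=0
after  1: r0=0x8a r1=0xbb r2=0xed r3=0xa8  N=1 Z=0
after  2: r0=0x77 r1=0xbb r2=0xed r3=0xa8  N=0 Z=0
after  3: r0=0x77 r1=0xbb r2=0xed r3=0xdf  N=1 Z=0
after  4: r0=0x77 r1=0x64 r2=0xed r3=0xdf  N=0 Z=0
after  5: r0=0x77 r1=0x64 r2=0xed r3=0xdf  N=0 Z=0
after  6: r0=0x77 r1=0x64 r2=0x13 r3=0xdf  N=0 Z=0
after  7: r0=0x68 r1=0x64 r2=0x13 r3=0xdf  N=0 Z=0
after  8: r0=0x68 r1=0x64 r2=0x55 r3=0xdf  N=0 Z=0
after  9: r0=0x68 r1=0x7d r2=0x55 r3=0xdf  N=0 Z=0
after 10: r0=0xff r1=0x7d r2=0x55 r3=0xdf  N=1 Z=0
after 11: r0=0xff r1=0x7d r2=0x7d r3=0xdf  N=1 Z=0
after 12: r0=0xff r1=0x7d r2=0x7d r3=0x5d  N=0 Z=0
-- IRQ taken; context saved, return-PC = 13 --

SAVED = 0xff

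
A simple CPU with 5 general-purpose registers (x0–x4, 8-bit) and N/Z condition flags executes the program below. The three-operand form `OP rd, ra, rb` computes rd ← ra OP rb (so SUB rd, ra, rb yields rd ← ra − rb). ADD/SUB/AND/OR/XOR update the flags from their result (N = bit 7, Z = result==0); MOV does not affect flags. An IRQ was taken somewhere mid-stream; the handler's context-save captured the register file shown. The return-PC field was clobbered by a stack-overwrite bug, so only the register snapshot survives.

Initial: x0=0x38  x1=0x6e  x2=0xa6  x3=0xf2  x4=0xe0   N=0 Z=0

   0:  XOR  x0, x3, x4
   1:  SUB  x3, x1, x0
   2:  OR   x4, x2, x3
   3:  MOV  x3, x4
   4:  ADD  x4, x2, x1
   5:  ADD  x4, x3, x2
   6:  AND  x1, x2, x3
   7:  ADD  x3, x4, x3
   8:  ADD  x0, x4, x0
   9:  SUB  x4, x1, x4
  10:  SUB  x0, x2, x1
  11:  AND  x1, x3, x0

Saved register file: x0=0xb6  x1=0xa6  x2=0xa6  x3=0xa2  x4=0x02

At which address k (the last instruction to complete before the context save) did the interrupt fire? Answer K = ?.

after  0: x0=0x12 x1=0x6e x2=0xa6 x3=0xf2 x4=0xe0  N=0 Z=0
after  1: x0=0x12 x1=0x6e x2=0xa6 x3=0x5c x4=0xe0  N=0 Z=0
after  2: x0=0x12 x1=0x6e x2=0xa6 x3=0x5c x4=0xfe  N=1 Z=0
after  3: x0=0x12 x1=0x6e x2=0xa6 x3=0xfe x4=0xfe  N=1 Z=0
after  4: x0=0x12 x1=0x6e x2=0xa6 x3=0xfe x4=0x14  N=0 Z=0
after  5: x0=0x12 x1=0x6e x2=0xa6 x3=0xfe x4=0xa4  N=1 Z=0
after  6: x0=0x12 x1=0xa6 x2=0xa6 x3=0xfe x4=0xa4  N=1 Z=0
after  7: x0=0x12 x1=0xa6 x2=0xa6 x3=0xa2 x4=0xa4  N=1 Z=0
after  8: x0=0xb6 x1=0xa6 x2=0xa6 x3=0xa2 x4=0xa4  N=1 Z=0
after  9: x0=0xb6 x1=0xa6 x2=0xa6 x3=0xa2 x4=0x02  N=0 Z=0
-- IRQ taken; context saved, return-PC = 10 --

K = 9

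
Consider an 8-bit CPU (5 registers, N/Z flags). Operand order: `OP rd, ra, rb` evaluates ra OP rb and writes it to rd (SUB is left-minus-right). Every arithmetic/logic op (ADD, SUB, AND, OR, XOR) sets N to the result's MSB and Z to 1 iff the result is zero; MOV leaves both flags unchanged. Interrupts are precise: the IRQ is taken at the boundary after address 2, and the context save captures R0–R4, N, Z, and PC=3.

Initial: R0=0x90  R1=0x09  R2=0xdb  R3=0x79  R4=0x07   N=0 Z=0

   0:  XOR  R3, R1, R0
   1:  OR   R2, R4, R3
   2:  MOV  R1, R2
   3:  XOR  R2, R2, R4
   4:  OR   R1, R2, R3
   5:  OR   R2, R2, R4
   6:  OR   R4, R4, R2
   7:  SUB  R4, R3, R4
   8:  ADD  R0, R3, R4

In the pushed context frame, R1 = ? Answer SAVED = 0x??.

after  0: R0=0x90 R1=0x09 R2=0xdb R3=0x99 R4=0x07  N=1 Z=0
after  1: R0=0x90 R1=0x09 R2=0x9f R3=0x99 R4=0x07  N=1 Z=0
after  2: R0=0x90 R1=0x9f R2=0x9f R3=0x99 R4=0x07  N=1 Z=0
-- IRQ taken; context saved, return-PC = 3 --

SAVED = 0x9f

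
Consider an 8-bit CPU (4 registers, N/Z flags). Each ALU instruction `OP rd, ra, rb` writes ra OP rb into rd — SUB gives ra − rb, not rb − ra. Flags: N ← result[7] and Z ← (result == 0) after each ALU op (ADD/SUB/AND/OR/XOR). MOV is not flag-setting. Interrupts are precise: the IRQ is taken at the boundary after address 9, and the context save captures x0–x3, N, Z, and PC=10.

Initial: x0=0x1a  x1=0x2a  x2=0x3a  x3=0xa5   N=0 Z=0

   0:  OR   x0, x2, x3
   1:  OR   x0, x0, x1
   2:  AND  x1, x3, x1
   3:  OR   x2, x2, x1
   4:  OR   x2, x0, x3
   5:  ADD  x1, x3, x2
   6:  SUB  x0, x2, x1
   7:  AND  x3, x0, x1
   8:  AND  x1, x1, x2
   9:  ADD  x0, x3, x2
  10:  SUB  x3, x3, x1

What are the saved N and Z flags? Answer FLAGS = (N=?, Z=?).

FLAGS = (N=1, Z=0)

after  0: x0=0xbf x1=0x2a x2=0x3a x3=0xa5  N=1 Z=0
after  1: x0=0xbf x1=0x2a x2=0x3a x3=0xa5  N=1 Z=0
after  2: x0=0xbf x1=0x20 x2=0x3a x3=0xa5  N=0 Z=0
after  3: x0=0xbf x1=0x20 x2=0x3a x3=0xa5  N=0 Z=0
after  4: x0=0xbf x1=0x20 x2=0xbf x3=0xa5  N=1 Z=0
after  5: x0=0xbf x1=0x64 x2=0xbf x3=0xa5  N=0 Z=0
after  6: x0=0x5b x1=0x64 x2=0xbf x3=0xa5  N=0 Z=0
after  7: x0=0x5b x1=0x64 x2=0xbf x3=0x40  N=0 Z=0
after  8: x0=0x5b x1=0x24 x2=0xbf x3=0x40  N=0 Z=0
after  9: x0=0xff x1=0x24 x2=0xbf x3=0x40  N=1 Z=0
-- IRQ taken; context saved, return-PC = 10 --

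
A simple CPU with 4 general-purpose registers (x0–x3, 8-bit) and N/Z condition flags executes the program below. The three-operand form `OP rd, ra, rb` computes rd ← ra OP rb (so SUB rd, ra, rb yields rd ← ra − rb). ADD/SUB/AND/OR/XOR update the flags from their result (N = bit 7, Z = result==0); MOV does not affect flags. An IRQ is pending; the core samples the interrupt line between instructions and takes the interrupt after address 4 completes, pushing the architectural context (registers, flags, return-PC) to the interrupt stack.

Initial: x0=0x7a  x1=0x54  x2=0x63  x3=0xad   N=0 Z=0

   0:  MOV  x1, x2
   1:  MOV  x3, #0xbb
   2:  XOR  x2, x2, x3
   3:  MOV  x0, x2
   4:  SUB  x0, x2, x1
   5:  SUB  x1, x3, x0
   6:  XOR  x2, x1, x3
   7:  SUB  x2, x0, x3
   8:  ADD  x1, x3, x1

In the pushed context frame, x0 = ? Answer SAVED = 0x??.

SAVED = 0x75

after  0: x0=0x7a x1=0x63 x2=0x63 x3=0xad  N=0 Z=0
after  1: x0=0x7a x1=0x63 x2=0x63 x3=0xbb  N=0 Z=0
after  2: x0=0x7a x1=0x63 x2=0xd8 x3=0xbb  N=1 Z=0
after  3: x0=0xd8 x1=0x63 x2=0xd8 x3=0xbb  N=1 Z=0
after  4: x0=0x75 x1=0x63 x2=0xd8 x3=0xbb  N=0 Z=0
-- IRQ taken; context saved, return-PC = 5 --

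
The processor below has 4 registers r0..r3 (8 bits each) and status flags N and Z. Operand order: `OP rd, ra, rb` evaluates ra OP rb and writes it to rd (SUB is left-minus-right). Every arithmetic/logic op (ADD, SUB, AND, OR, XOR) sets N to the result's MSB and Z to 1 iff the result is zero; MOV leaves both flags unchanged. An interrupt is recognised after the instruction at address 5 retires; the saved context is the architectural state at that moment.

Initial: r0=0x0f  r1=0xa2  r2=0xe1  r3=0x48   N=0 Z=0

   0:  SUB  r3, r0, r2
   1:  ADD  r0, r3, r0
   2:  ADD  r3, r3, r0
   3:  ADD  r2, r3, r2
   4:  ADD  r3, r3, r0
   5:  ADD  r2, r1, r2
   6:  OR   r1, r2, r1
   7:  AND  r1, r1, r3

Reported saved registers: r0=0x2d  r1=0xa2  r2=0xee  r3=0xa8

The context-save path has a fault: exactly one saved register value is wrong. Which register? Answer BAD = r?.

after  0: r0=0x0f r1=0xa2 r2=0xe1 r3=0x2e  N=0 Z=0
after  1: r0=0x3d r1=0xa2 r2=0xe1 r3=0x2e  N=0 Z=0
after  2: r0=0x3d r1=0xa2 r2=0xe1 r3=0x6b  N=0 Z=0
after  3: r0=0x3d r1=0xa2 r2=0x4c r3=0x6b  N=0 Z=0
after  4: r0=0x3d r1=0xa2 r2=0x4c r3=0xa8  N=1 Z=0
after  5: r0=0x3d r1=0xa2 r2=0xee r3=0xa8  N=1 Z=0
-- IRQ taken; context saved, return-PC = 6 --
mismatch: r0: reported 0x2d vs actual 0x3d

BAD = r0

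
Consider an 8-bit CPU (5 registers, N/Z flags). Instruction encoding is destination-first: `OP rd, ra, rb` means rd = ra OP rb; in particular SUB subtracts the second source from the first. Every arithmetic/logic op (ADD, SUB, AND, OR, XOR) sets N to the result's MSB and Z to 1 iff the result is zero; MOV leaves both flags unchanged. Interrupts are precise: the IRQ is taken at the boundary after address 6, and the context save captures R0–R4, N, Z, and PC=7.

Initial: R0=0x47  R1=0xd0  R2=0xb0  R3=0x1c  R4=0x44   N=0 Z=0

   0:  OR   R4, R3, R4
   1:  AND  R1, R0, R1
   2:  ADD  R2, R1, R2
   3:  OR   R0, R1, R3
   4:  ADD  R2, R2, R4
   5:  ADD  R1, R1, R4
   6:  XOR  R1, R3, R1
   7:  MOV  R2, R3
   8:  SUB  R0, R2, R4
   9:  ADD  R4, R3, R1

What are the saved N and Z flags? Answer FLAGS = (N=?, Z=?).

FLAGS = (N=1, Z=0)

after  0: R0=0x47 R1=0xd0 R2=0xb0 R3=0x1c R4=0x5c  N=0 Z=0
after  1: R0=0x47 R1=0x40 R2=0xb0 R3=0x1c R4=0x5c  N=0 Z=0
after  2: R0=0x47 R1=0x40 R2=0xf0 R3=0x1c R4=0x5c  N=1 Z=0
after  3: R0=0x5c R1=0x40 R2=0xf0 R3=0x1c R4=0x5c  N=0 Z=0
after  4: R0=0x5c R1=0x40 R2=0x4c R3=0x1c R4=0x5c  N=0 Z=0
after  5: R0=0x5c R1=0x9c R2=0x4c R3=0x1c R4=0x5c  N=1 Z=0
after  6: R0=0x5c R1=0x80 R2=0x4c R3=0x1c R4=0x5c  N=1 Z=0
-- IRQ taken; context saved, return-PC = 7 --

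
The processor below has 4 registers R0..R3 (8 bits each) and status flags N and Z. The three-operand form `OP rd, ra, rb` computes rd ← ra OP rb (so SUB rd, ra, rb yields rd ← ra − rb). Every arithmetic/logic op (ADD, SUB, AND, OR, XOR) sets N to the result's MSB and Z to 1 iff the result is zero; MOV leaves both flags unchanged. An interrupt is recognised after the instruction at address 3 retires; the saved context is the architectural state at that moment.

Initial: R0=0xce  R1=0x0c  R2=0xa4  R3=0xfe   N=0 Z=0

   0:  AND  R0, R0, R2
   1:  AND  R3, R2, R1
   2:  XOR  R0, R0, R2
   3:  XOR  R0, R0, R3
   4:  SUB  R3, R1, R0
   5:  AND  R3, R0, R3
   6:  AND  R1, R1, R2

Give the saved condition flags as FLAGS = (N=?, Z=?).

after  0: R0=0x84 R1=0x0c R2=0xa4 R3=0xfe  N=1 Z=0
after  1: R0=0x84 R1=0x0c R2=0xa4 R3=0x04  N=0 Z=0
after  2: R0=0x20 R1=0x0c R2=0xa4 R3=0x04  N=0 Z=0
after  3: R0=0x24 R1=0x0c R2=0xa4 R3=0x04  N=0 Z=0
-- IRQ taken; context saved, return-PC = 4 --

FLAGS = (N=0, Z=0)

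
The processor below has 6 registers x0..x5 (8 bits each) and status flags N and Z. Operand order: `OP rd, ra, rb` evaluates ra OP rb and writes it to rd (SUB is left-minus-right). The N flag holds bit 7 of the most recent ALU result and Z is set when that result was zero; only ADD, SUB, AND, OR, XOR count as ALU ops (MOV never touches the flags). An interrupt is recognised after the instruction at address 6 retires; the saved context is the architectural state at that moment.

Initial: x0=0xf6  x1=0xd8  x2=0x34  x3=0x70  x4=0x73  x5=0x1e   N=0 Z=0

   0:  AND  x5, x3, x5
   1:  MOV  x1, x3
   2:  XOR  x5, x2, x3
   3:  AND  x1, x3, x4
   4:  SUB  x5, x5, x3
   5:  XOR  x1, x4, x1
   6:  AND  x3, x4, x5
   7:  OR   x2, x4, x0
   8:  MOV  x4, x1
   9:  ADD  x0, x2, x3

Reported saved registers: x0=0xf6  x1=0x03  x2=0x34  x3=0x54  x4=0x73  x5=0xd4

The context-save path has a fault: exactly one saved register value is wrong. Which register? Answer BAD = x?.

after  0: x0=0xf6 x1=0xd8 x2=0x34 x3=0x70 x4=0x73 x5=0x10  N=0 Z=0
after  1: x0=0xf6 x1=0x70 x2=0x34 x3=0x70 x4=0x73 x5=0x10  N=0 Z=0
after  2: x0=0xf6 x1=0x70 x2=0x34 x3=0x70 x4=0x73 x5=0x44  N=0 Z=0
after  3: x0=0xf6 x1=0x70 x2=0x34 x3=0x70 x4=0x73 x5=0x44  N=0 Z=0
after  4: x0=0xf6 x1=0x70 x2=0x34 x3=0x70 x4=0x73 x5=0xd4  N=1 Z=0
after  5: x0=0xf6 x1=0x03 x2=0x34 x3=0x70 x4=0x73 x5=0xd4  N=0 Z=0
after  6: x0=0xf6 x1=0x03 x2=0x34 x3=0x50 x4=0x73 x5=0xd4  N=0 Z=0
-- IRQ taken; context saved, return-PC = 7 --
mismatch: x3: reported 0x54 vs actual 0x50

BAD = x3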